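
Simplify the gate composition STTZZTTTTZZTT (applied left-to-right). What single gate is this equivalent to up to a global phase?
S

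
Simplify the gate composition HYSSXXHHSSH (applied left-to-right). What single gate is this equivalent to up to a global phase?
Y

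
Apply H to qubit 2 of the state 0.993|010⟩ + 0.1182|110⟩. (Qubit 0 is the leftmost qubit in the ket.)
0.7022|010⟩ + 0.7022|011⟩ + 0.08358|110⟩ + 0.08358|111⟩

H on qubit 2 mixes each pair of kets that differ only in qubit 2: amplitudes (a, b) of (|…0…⟩, |…1…⟩) become ((a + b)/√2, (a − b)/√2). Kets absent from the input have amplitude 0.
(|010⟩, |011⟩): (a, b) = (0.993, 0) → (0.7022, 0.7022)
(|110⟩, |111⟩): (a, b) = (0.1182, 0) → (0.08358, 0.08358)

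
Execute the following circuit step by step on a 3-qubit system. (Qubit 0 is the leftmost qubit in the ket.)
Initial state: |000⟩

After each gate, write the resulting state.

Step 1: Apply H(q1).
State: 1/√2|000⟩ + 1/√2|010⟩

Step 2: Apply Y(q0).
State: (1/√2)i|100⟩ + (1/√2)i|110⟩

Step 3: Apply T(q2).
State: (1/√2)i|100⟩ + (1/√2)i|110⟩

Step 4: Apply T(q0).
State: (-1/2 + (1/2)i)|100⟩ + (-1/2 + (1/2)i)|110⟩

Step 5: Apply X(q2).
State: (-1/2 + (1/2)i)|101⟩ + (-1/2 + (1/2)i)|111⟩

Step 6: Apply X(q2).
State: (-1/2 + (1/2)i)|100⟩ + (-1/2 + (1/2)i)|110⟩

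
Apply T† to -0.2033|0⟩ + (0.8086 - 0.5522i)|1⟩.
-0.2033|0⟩ + (0.1813 - 0.9622i)|1⟩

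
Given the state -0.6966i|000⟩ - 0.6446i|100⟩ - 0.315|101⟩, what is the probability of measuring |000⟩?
0.4853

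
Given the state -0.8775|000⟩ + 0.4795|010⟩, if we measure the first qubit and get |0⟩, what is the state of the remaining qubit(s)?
-0.8775|00⟩ + 0.4795|10⟩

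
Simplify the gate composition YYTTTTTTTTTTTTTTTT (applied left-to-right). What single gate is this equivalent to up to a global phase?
I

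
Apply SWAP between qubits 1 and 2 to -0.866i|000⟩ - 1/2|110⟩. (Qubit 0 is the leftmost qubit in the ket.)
-0.866i|000⟩ - 1/2|101⟩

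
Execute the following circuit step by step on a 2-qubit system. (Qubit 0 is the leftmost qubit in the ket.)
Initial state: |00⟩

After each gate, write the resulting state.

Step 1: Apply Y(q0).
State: i|10⟩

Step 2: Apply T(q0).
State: (-1/√2 + (1/√2)i)|10⟩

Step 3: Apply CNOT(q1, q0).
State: (-1/√2 + (1/√2)i)|10⟩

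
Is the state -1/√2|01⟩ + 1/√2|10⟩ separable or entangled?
Entangled

Writing the state as a|00⟩ + b|01⟩ + c|10⟩ + d|11⟩, it is a product state iff ad − bc = 0.
Here (a, b, c, d) = (0, -1/√2, 1/√2, 0): ad − bc = (0)(0) − (-1/√2)(1/√2) = 1/2 ≠ 0, so the state is entangled.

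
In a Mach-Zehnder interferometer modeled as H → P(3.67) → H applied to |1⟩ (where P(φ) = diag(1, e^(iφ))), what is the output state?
(0.9318 + 0.2521i)|0⟩ + (0.06819 - 0.2521i)|1⟩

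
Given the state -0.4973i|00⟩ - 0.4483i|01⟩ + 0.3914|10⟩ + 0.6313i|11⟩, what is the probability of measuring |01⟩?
0.201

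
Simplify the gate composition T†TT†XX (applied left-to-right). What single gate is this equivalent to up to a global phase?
T†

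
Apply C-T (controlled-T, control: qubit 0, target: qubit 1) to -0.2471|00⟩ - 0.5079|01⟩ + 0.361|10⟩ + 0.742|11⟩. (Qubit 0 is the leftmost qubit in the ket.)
-0.2471|00⟩ - 0.5079|01⟩ + 0.361|10⟩ + (0.5247 + 0.5247i)|11⟩

C-T leaves the control-|0⟩ kets |00⟩, |01⟩ unchanged and applies T to qubit 1 on the control-|1⟩ pair (|10⟩, |11⟩).
T = [[1, 0], [0, (1/√2 + (1/√2)i)]].
With a = amp(|10⟩) = 0.361 and b = amp(|11⟩) = 0.742:
new amp(|10⟩) = (1)·a = 0.361
new amp(|11⟩) = (1/√2 + (1/√2)i)·b = (0.5247 + 0.5247i)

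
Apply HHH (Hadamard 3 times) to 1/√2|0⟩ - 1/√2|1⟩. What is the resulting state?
|1⟩

H² = I, so H^3 = H: a single Hadamard. With (a, b) = (1/√2, -1/√2), H gives ((a + b)/√2, (a − b)/√2) = (0, 1).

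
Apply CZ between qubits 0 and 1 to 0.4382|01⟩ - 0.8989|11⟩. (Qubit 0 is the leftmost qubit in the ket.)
0.4382|01⟩ + 0.8989|11⟩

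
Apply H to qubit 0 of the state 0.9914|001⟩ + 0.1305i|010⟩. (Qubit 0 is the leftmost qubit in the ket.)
0.701|001⟩ + 0.09228i|010⟩ + 0.701|101⟩ + 0.09228i|110⟩

H on qubit 0 mixes each pair of kets that differ only in qubit 0: amplitudes (a, b) of (|…0…⟩, |…1…⟩) become ((a + b)/√2, (a − b)/√2). Kets absent from the input have amplitude 0.
(|001⟩, |101⟩): (a, b) = (0.9914, 0) → (0.701, 0.701)
(|010⟩, |110⟩): (a, b) = (0.1305i, 0) → (0.09228i, 0.09228i)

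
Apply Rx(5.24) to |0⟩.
-0.867|0⟩ - 0.4983i|1⟩

Rx(5.24) = [[cos(θ/2), −i·sin(θ/2)], [−i·sin(θ/2), cos(θ/2)]]; θ = 5.24, cos(θ/2) ≈ -0.867027, sin(θ/2) ≈ 0.498262.
With a = amp(|0⟩) = 1 and b = amp(|1⟩) = 0:
new amp(|0⟩) = (-0.867027)·a + (-0.498262i)·b = -0.867
new amp(|1⟩) = (-0.498262i)·a + (-0.867027)·b = -0.4983i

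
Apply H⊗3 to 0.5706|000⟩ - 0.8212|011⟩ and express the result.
-0.0886|000⟩ + 0.4921|001⟩ + 0.4921|010⟩ - 0.0886|011⟩ - 0.0886|100⟩ + 0.4921|101⟩ + 0.4921|110⟩ - 0.0886|111⟩

H⊗3 gives amp(|y⟩) = (1/2√2) Σ_x (−1)^(x·y) amp(|x⟩), where x·y is the number of positions in which both x and y have a 1.
|000⟩: (0.5706 - 0.8212)/(2√2) = -0.0886
|001⟩: (0.5706 + 0.8212)/(2√2) = 0.4921
|010⟩: (0.5706 + 0.8212)/(2√2) = 0.4921
|011⟩: (0.5706 - 0.8212)/(2√2) = -0.0886
|100⟩: (0.5706 - 0.8212)/(2√2) = -0.0886
|101⟩: (0.5706 + 0.8212)/(2√2) = 0.4921
|110⟩: (0.5706 + 0.8212)/(2√2) = 0.4921
|111⟩: (0.5706 - 0.8212)/(2√2) = -0.0886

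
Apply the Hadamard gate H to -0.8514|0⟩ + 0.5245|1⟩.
-0.2312|0⟩ - 0.9729|1⟩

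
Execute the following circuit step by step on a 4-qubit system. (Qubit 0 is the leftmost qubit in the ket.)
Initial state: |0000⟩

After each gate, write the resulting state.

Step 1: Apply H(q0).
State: 1/√2|0000⟩ + 1/√2|1000⟩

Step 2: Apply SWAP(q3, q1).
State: 1/√2|0000⟩ + 1/√2|1000⟩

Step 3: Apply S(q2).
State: 1/√2|0000⟩ + 1/√2|1000⟩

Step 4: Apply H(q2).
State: 1/2|0000⟩ + 1/2|0010⟩ + 1/2|1000⟩ + 1/2|1010⟩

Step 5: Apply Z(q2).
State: 1/2|0000⟩ - 1/2|0010⟩ + 1/2|1000⟩ - 1/2|1010⟩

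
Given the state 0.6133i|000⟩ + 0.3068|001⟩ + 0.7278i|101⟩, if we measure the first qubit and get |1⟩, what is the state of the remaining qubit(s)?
i|01⟩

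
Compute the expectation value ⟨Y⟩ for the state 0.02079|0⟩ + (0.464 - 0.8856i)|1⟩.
-0.03682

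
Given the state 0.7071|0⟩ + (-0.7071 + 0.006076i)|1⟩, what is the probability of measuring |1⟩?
0.5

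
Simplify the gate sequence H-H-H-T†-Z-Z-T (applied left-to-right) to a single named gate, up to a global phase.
H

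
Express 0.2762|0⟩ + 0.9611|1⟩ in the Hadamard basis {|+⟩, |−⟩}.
0.8749|+⟩ - 0.4843|−⟩

With |ψ⟩ = α|0⟩ + β|1⟩, the Hadamard-basis coefficients are ⟨+|ψ⟩ = (α + β)/√2 and ⟨−|ψ⟩ = (α − β)/√2.
Here α = 0.2762, β = 0.9611: (α + β)/√2 = 0.8749, (α − β)/√2 = -0.4843.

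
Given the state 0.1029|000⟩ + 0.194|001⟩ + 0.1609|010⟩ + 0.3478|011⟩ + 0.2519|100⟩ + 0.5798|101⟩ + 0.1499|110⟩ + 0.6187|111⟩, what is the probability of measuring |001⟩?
0.03764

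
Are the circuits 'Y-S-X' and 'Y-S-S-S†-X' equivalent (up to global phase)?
Yes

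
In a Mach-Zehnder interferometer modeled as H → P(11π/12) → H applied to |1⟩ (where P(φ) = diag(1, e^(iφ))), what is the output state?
(0.983 - 0.1294i)|0⟩ + (0.01704 + 0.1294i)|1⟩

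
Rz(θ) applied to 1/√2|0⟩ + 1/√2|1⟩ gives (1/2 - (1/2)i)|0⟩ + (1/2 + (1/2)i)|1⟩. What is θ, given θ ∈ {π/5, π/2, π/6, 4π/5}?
π/2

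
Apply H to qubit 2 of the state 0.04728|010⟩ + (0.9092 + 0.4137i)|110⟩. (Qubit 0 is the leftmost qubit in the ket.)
0.03343|010⟩ + 0.03343|011⟩ + (0.6429 + 0.2925i)|110⟩ + (0.6429 + 0.2925i)|111⟩

H on qubit 2 mixes each pair of kets that differ only in qubit 2: amplitudes (a, b) of (|…0…⟩, |…1…⟩) become ((a + b)/√2, (a − b)/√2). Kets absent from the input have amplitude 0.
(|010⟩, |011⟩): (a, b) = (0.04728, 0) → (0.03343, 0.03343)
(|110⟩, |111⟩): (a, b) = ((0.9092 + 0.4137i), 0) → ((0.6429 + 0.2925i), (0.6429 + 0.2925i))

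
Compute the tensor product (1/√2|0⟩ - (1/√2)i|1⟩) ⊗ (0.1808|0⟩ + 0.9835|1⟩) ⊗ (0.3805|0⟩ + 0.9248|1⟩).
0.04864|000⟩ + 0.1182|001⟩ + 0.2646|010⟩ + 0.6431|011⟩ - 0.04864i|100⟩ - 0.1182i|101⟩ - 0.2646i|110⟩ - 0.6431i|111⟩

amp(|b₁b₂…⟩) = product of the factor amplitudes for bits b₁, b₂, …; only kets whose every factor amplitude is nonzero survive.
|000⟩: (1/√2)(0.1808)(0.3805) = 0.04864
|001⟩: (1/√2)(0.1808)(0.9248) = 0.1182
|010⟩: (1/√2)(0.9835)(0.3805) = 0.2646
|011⟩: (1/√2)(0.9835)(0.9248) = 0.6431
|100⟩: (-(1/√2)i)(0.1808)(0.3805) = -0.04864i
|101⟩: (-(1/√2)i)(0.1808)(0.9248) = -0.1182i
|110⟩: (-(1/√2)i)(0.9835)(0.3805) = -0.2646i
|111⟩: (-(1/√2)i)(0.9835)(0.9248) = -0.6431i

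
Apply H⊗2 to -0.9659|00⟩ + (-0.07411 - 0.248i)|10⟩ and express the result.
(-0.52 - 0.124i)|00⟩ + (-0.52 - 0.124i)|01⟩ + (-0.4459 + 0.124i)|10⟩ + (-0.4459 + 0.124i)|11⟩

H⊗2 gives amp(|y⟩) = (1/2) Σ_x (−1)^(x·y) amp(|x⟩), where x·y is the number of positions in which both x and y have a 1.
|00⟩: (-0.9659 + (-0.07411 - 0.248i))/2 = (-0.52 - 0.124i)
|01⟩: (-0.9659 + (-0.07411 - 0.248i))/2 = (-0.52 - 0.124i)
|10⟩: (-0.9659 - (-0.07411 - 0.248i))/2 = (-0.4459 + 0.124i)
|11⟩: (-0.9659 - (-0.07411 - 0.248i))/2 = (-0.4459 + 0.124i)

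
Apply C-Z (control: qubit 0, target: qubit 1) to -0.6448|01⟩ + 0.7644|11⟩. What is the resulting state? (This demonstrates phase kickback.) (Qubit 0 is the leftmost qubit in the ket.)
-0.6448|01⟩ - 0.7644|11⟩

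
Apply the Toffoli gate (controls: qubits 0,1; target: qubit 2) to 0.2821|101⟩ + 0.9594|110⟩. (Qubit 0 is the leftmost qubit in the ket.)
0.2821|101⟩ + 0.9594|111⟩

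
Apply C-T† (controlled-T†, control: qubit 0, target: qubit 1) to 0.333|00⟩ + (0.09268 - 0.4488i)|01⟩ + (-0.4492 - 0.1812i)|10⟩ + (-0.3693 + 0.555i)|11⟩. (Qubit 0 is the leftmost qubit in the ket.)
0.333|00⟩ + (0.09268 - 0.4488i)|01⟩ + (-0.4492 - 0.1812i)|10⟩ + (0.1313 + 0.6536i)|11⟩

C-T† leaves the control-|0⟩ kets |00⟩, |01⟩ unchanged and applies T† to qubit 1 on the control-|1⟩ pair (|10⟩, |11⟩).
T† = [[1, 0], [0, (1/√2 - (1/√2)i)]].
With a = amp(|10⟩) = (-0.4492 - 0.1812i) and b = amp(|11⟩) = (-0.3693 + 0.555i):
new amp(|10⟩) = (1)·a = (-0.4492 - 0.1812i)
new amp(|11⟩) = (1/√2 - (1/√2)i)·b = (0.1313 + 0.6536i)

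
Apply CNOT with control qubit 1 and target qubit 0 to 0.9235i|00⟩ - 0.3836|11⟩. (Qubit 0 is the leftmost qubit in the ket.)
0.9235i|00⟩ - 0.3836|01⟩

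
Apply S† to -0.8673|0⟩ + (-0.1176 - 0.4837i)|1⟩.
-0.8673|0⟩ + (-0.4837 + 0.1176i)|1⟩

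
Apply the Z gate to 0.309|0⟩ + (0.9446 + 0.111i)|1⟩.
0.309|0⟩ + (-0.9446 - 0.111i)|1⟩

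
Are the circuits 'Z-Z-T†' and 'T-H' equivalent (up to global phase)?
No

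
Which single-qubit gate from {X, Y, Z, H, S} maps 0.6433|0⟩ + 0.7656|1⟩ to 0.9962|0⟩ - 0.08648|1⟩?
H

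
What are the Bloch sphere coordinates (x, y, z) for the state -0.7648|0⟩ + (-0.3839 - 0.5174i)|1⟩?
(0.5872, 0.7914, 0.1698)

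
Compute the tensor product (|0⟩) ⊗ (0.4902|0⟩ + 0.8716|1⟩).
0.4902|00⟩ + 0.8716|01⟩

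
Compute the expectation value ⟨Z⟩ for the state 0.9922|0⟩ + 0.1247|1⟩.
0.9689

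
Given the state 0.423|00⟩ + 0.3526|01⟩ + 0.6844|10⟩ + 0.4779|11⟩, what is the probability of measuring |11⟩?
0.2284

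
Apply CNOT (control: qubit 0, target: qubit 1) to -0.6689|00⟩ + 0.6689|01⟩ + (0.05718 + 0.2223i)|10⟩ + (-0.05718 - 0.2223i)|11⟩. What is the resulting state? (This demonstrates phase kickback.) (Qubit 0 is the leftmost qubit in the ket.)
-0.6689|00⟩ + 0.6689|01⟩ + (-0.05718 - 0.2223i)|10⟩ + (0.05718 + 0.2223i)|11⟩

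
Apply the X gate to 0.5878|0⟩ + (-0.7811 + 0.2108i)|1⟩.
(-0.7811 + 0.2108i)|0⟩ + 0.5878|1⟩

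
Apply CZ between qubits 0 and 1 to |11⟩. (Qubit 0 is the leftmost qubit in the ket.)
-|11⟩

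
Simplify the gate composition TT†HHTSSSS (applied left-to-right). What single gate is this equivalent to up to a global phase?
T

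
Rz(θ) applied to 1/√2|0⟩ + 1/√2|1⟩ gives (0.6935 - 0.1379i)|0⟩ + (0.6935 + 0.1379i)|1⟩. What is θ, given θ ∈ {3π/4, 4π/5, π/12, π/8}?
π/8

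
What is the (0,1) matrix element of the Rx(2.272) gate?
-0.907i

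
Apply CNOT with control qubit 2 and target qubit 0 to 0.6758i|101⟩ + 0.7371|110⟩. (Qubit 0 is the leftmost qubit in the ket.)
0.6758i|001⟩ + 0.7371|110⟩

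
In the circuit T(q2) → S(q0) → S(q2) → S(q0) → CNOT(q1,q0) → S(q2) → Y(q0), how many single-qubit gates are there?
6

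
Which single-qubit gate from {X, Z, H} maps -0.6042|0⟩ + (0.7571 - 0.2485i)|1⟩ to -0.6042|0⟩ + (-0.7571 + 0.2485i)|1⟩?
Z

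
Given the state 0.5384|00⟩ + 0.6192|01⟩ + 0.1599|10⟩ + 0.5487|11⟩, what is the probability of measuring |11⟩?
0.3011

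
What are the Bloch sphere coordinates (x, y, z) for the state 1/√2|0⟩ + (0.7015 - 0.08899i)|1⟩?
(0.9921, -0.1259, -0.00002147)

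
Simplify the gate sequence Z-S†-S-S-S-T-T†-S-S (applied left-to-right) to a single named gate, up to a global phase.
Z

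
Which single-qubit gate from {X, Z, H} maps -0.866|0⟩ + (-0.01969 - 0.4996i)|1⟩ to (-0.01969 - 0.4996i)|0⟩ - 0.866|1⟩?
X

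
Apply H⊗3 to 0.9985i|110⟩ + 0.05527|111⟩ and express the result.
(0.01954 + 0.353i)|000⟩ + (-0.01954 + 0.353i)|001⟩ + (-0.01954 - 0.353i)|010⟩ + (0.01954 - 0.353i)|011⟩ + (-0.01954 - 0.353i)|100⟩ + (0.01954 - 0.353i)|101⟩ + (0.01954 + 0.353i)|110⟩ + (-0.01954 + 0.353i)|111⟩

H⊗3 gives amp(|y⟩) = (1/2√2) Σ_x (−1)^(x·y) amp(|x⟩), where x·y is the number of positions in which both x and y have a 1.
|000⟩: (0.9985i + 0.05527)/(2√2) = (0.01954 + 0.353i)
|001⟩: (0.9985i - 0.05527)/(2√2) = (-0.01954 + 0.353i)
|010⟩: (-0.9985i - 0.05527)/(2√2) = (-0.01954 - 0.353i)
|011⟩: (-0.9985i + 0.05527)/(2√2) = (0.01954 - 0.353i)
|100⟩: (-0.9985i - 0.05527)/(2√2) = (-0.01954 - 0.353i)
|101⟩: (-0.9985i + 0.05527)/(2√2) = (0.01954 - 0.353i)
|110⟩: (0.9985i + 0.05527)/(2√2) = (0.01954 + 0.353i)
|111⟩: (0.9985i - 0.05527)/(2√2) = (-0.01954 + 0.353i)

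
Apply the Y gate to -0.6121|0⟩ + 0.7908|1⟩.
-0.7908i|0⟩ - 0.6121i|1⟩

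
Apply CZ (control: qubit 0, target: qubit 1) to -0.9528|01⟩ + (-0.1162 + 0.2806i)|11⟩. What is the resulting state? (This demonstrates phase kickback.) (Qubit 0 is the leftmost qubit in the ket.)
-0.9528|01⟩ + (0.1162 - 0.2806i)|11⟩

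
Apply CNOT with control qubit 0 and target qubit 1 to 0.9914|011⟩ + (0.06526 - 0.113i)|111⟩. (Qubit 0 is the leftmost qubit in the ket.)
0.9914|011⟩ + (0.06526 - 0.113i)|101⟩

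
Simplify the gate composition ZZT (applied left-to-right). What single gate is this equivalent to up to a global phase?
T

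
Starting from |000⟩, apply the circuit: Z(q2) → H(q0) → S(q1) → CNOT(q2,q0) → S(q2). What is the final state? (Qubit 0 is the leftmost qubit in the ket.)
1/√2|000⟩ + 1/√2|100⟩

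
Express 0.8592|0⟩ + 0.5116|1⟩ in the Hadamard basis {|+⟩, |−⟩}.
0.9693|+⟩ + 0.2458|−⟩

With |ψ⟩ = α|0⟩ + β|1⟩, the Hadamard-basis coefficients are ⟨+|ψ⟩ = (α + β)/√2 and ⟨−|ψ⟩ = (α − β)/√2.
Here α = 0.8592, β = 0.5116: (α + β)/√2 = 0.9693, (α − β)/√2 = 0.2458.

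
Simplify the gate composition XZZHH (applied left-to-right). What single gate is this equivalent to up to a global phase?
X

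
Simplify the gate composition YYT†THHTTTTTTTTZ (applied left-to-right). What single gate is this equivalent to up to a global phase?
Z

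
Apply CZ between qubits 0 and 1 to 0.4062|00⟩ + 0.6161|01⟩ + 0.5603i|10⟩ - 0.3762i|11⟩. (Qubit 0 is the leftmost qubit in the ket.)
0.4062|00⟩ + 0.6161|01⟩ + 0.5603i|10⟩ + 0.3762i|11⟩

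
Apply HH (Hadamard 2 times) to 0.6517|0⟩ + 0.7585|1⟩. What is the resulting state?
0.6517|0⟩ + 0.7585|1⟩

H² = I, so an even number of Hadamards cancels: H^2 = I and the state is unchanged.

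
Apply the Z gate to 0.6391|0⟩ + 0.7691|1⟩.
0.6391|0⟩ - 0.7691|1⟩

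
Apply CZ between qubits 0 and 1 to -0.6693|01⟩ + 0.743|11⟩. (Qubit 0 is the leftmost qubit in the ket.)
-0.6693|01⟩ - 0.743|11⟩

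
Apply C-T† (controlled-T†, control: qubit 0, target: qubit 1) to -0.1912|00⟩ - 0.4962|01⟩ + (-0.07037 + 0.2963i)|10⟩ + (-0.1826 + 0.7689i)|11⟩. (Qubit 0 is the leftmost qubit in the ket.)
-0.1912|00⟩ - 0.4962|01⟩ + (-0.07037 + 0.2963i)|10⟩ + (0.4146 + 0.6728i)|11⟩

C-T† leaves the control-|0⟩ kets |00⟩, |01⟩ unchanged and applies T† to qubit 1 on the control-|1⟩ pair (|10⟩, |11⟩).
T† = [[1, 0], [0, (1/√2 - (1/√2)i)]].
With a = amp(|10⟩) = (-0.07037 + 0.2963i) and b = amp(|11⟩) = (-0.1826 + 0.7689i):
new amp(|10⟩) = (1)·a = (-0.07037 + 0.2963i)
new amp(|11⟩) = (1/√2 - (1/√2)i)·b = (0.4146 + 0.6728i)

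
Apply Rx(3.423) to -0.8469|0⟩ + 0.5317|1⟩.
(0.1188 - 0.5264i)|0⟩ + (-0.07457 + 0.8385i)|1⟩

Rx(3.423) = [[cos(θ/2), −i·sin(θ/2)], [−i·sin(θ/2), cos(θ/2)]]; θ = 3.423, cos(θ/2) ≈ -0.14024, sin(θ/2) ≈ 0.990118.
With a = amp(|0⟩) = -0.8469 and b = amp(|1⟩) = 0.5317:
new amp(|0⟩) = (-0.14024)·a + (-0.990118i)·b = (0.1188 - 0.5264i)
new amp(|1⟩) = (-0.990118i)·a + (-0.14024)·b = (-0.07457 + 0.8385i)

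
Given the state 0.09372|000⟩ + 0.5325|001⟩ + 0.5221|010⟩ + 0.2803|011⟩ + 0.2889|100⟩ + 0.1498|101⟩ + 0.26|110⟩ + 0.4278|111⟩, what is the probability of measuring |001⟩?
0.2836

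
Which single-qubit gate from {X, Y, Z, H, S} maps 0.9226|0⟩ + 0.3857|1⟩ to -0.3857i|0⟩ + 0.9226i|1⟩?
Y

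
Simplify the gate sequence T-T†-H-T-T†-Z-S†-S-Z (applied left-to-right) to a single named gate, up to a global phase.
H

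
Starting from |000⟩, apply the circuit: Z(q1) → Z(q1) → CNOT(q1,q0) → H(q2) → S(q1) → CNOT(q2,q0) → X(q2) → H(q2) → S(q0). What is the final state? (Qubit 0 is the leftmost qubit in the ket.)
1/2|000⟩ - 1/2|001⟩ + (1/2)i|100⟩ + (1/2)i|101⟩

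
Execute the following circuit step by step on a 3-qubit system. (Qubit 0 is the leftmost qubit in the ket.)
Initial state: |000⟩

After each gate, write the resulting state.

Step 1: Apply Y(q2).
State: i|001⟩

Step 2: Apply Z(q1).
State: i|001⟩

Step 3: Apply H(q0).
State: (1/√2)i|001⟩ + (1/√2)i|101⟩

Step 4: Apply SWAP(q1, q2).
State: (1/√2)i|010⟩ + (1/√2)i|110⟩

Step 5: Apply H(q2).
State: (1/2)i|010⟩ + (1/2)i|011⟩ + (1/2)i|110⟩ + (1/2)i|111⟩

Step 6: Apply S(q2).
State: (1/2)i|010⟩ - 1/2|011⟩ + (1/2)i|110⟩ - 1/2|111⟩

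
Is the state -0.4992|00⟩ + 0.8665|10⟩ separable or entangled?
Separable

Writing the state as a|00⟩ + b|01⟩ + c|10⟩ + d|11⟩, it is a product state iff ad − bc = 0.
Here (a, b, c, d) = (-0.4992, 0, 0.8665, 0): ad − bc = (-0.4992)(0) − (0)(0.8665) = 0, so the state is separable.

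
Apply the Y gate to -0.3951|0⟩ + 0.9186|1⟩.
-0.9186i|0⟩ - 0.3951i|1⟩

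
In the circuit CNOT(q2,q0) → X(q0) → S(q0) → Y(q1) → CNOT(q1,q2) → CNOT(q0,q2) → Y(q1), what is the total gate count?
7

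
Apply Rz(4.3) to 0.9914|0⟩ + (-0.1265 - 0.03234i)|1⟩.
(-0.5427 - 0.8297i)|0⟩ + (0.09631 - 0.08817i)|1⟩

Rz(4.3) = [[e^(−iθ/2), 0], [0, e^(iθ/2)]] with e^(±iθ/2) = cos(θ/2) ± i·sin(θ/2); θ = 4.3, cos(θ/2) ≈ -0.547358, sin(θ/2) ≈ 0.836899.
With a = amp(|0⟩) = 0.9914 and b = amp(|1⟩) = (-0.1265 - 0.03234i):
new amp(|0⟩) = (-0.547358 - 0.836899i)·a = (-0.5427 - 0.8297i)
new amp(|1⟩) = (-0.547358 + 0.836899i)·b = (0.09631 - 0.08817i)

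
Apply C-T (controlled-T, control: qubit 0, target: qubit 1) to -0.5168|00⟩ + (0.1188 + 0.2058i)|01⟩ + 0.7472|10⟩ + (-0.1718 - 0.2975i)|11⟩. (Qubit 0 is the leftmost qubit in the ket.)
-0.5168|00⟩ + (0.1188 + 0.2058i)|01⟩ + 0.7472|10⟩ + (0.08888 - 0.3318i)|11⟩

C-T leaves the control-|0⟩ kets |00⟩, |01⟩ unchanged and applies T to qubit 1 on the control-|1⟩ pair (|10⟩, |11⟩).
T = [[1, 0], [0, (1/√2 + (1/√2)i)]].
With a = amp(|10⟩) = 0.7472 and b = amp(|11⟩) = (-0.1718 - 0.2975i):
new amp(|10⟩) = (1)·a = 0.7472
new amp(|11⟩) = (1/√2 + (1/√2)i)·b = (0.08888 - 0.3318i)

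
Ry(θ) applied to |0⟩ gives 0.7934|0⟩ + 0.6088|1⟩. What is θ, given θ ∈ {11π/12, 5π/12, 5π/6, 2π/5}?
5π/12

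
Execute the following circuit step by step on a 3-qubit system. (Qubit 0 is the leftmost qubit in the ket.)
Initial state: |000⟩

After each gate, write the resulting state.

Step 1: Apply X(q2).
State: |001⟩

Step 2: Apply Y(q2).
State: -i|000⟩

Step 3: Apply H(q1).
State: -(1/√2)i|000⟩ - (1/√2)i|010⟩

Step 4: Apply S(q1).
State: -(1/√2)i|000⟩ + 1/√2|010⟩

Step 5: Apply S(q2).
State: -(1/√2)i|000⟩ + 1/√2|010⟩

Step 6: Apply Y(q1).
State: -(1/√2)i|000⟩ + 1/√2|010⟩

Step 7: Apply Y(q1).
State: -(1/√2)i|000⟩ + 1/√2|010⟩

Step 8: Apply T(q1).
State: -(1/√2)i|000⟩ + (1/2 + (1/2)i)|010⟩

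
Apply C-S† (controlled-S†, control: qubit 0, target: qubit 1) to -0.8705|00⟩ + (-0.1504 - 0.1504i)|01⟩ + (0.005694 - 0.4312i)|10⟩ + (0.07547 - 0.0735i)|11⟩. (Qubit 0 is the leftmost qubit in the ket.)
-0.8705|00⟩ + (-0.1504 - 0.1504i)|01⟩ + (0.005694 - 0.4312i)|10⟩ + (-0.0735 - 0.07547i)|11⟩

C-S† leaves the control-|0⟩ kets |00⟩, |01⟩ unchanged and applies S† to qubit 1 on the control-|1⟩ pair (|10⟩, |11⟩).
S† = [[1, 0], [0, -i]].
With a = amp(|10⟩) = (0.005694 - 0.4312i) and b = amp(|11⟩) = (0.07547 - 0.0735i):
new amp(|10⟩) = (1)·a = (0.005694 - 0.4312i)
new amp(|11⟩) = (-i)·b = (-0.0735 - 0.07547i)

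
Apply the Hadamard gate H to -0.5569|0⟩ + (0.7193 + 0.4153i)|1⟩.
(0.1148 + 0.2937i)|0⟩ + (-0.9024 - 0.2937i)|1⟩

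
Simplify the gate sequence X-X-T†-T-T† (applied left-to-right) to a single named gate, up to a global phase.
T†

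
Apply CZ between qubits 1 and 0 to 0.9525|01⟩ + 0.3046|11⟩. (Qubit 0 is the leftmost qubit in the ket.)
0.9525|01⟩ - 0.3046|11⟩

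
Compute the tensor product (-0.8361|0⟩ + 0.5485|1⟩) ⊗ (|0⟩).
-0.8361|00⟩ + 0.5485|10⟩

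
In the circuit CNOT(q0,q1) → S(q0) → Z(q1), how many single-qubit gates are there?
2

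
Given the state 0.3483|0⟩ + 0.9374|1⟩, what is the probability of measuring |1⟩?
0.8787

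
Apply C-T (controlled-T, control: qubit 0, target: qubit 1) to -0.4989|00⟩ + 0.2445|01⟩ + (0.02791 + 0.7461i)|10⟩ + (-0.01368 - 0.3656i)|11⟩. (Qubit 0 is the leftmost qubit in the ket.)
-0.4989|00⟩ + 0.2445|01⟩ + (0.02791 + 0.7461i)|10⟩ + (0.2488 - 0.2682i)|11⟩

C-T leaves the control-|0⟩ kets |00⟩, |01⟩ unchanged and applies T to qubit 1 on the control-|1⟩ pair (|10⟩, |11⟩).
T = [[1, 0], [0, (1/√2 + (1/√2)i)]].
With a = amp(|10⟩) = (0.02791 + 0.7461i) and b = amp(|11⟩) = (-0.01368 - 0.3656i):
new amp(|10⟩) = (1)·a = (0.02791 + 0.7461i)
new amp(|11⟩) = (1/√2 + (1/√2)i)·b = (0.2488 - 0.2682i)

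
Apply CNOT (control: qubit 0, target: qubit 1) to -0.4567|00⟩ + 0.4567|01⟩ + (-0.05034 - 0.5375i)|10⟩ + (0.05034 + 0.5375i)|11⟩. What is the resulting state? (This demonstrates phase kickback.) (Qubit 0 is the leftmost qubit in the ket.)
-0.4567|00⟩ + 0.4567|01⟩ + (0.05034 + 0.5375i)|10⟩ + (-0.05034 - 0.5375i)|11⟩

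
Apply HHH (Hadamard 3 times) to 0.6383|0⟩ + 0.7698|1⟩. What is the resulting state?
0.9957|0⟩ - 0.09298|1⟩

H² = I, so H^3 = H: a single Hadamard. With (a, b) = (0.6383, 0.7698), H gives ((a + b)/√2, (a − b)/√2) = (0.9957, -0.09298).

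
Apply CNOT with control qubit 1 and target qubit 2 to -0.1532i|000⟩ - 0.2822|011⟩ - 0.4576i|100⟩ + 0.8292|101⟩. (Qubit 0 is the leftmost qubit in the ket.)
-0.1532i|000⟩ - 0.2822|010⟩ - 0.4576i|100⟩ + 0.8292|101⟩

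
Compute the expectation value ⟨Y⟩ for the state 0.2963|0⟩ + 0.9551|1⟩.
0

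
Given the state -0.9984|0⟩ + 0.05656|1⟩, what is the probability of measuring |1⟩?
0.003199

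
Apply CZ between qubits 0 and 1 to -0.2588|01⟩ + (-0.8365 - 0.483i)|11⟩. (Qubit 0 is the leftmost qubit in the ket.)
-0.2588|01⟩ + (0.8365 + 0.483i)|11⟩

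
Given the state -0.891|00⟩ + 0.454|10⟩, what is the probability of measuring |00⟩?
0.7939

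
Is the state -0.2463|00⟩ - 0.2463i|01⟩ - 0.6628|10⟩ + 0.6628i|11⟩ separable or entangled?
Entangled

Writing the state as a|00⟩ + b|01⟩ + c|10⟩ + d|11⟩, it is a product state iff ad − bc = 0.
Here (a, b, c, d) = (-0.2463, -0.2463i, -0.6628, 0.6628i): ad − bc = (-0.2463)(0.6628i) − (-0.2463i)(-0.6628) = -0.3265i ≠ 0, so the state is entangled.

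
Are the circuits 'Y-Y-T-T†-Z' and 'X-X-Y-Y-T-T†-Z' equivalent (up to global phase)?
Yes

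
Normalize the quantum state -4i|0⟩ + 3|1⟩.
-0.8i|0⟩ + 0.6|1⟩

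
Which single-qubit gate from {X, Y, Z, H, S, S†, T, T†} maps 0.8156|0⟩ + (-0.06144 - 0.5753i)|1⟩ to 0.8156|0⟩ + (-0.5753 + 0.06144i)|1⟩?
S†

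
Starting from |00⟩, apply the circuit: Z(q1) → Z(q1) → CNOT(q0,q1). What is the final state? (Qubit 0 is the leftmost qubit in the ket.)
|00⟩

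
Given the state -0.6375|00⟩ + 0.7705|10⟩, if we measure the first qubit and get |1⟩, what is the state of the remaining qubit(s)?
|0⟩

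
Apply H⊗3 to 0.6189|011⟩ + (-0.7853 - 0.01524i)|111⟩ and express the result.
(-0.05883 - 0.005388i)|000⟩ + (0.05883 + 0.005388i)|001⟩ + (0.05883 + 0.005388i)|010⟩ + (-0.05883 - 0.005388i)|011⟩ + (0.4965 + 0.005388i)|100⟩ + (-0.4965 - 0.005388i)|101⟩ + (-0.4965 - 0.005388i)|110⟩ + (0.4965 + 0.005388i)|111⟩

H⊗3 gives amp(|y⟩) = (1/2√2) Σ_x (−1)^(x·y) amp(|x⟩), where x·y is the number of positions in which both x and y have a 1.
|000⟩: (0.6189 + (-0.7853 - 0.01524i))/(2√2) = (-0.05883 - 0.005388i)
|001⟩: (-0.6189 - (-0.7853 - 0.01524i))/(2√2) = (0.05883 + 0.005388i)
|010⟩: (-0.6189 - (-0.7853 - 0.01524i))/(2√2) = (0.05883 + 0.005388i)
|011⟩: (0.6189 + (-0.7853 - 0.01524i))/(2√2) = (-0.05883 - 0.005388i)
|100⟩: (0.6189 - (-0.7853 - 0.01524i))/(2√2) = (0.4965 + 0.005388i)
|101⟩: (-0.6189 + (-0.7853 - 0.01524i))/(2√2) = (-0.4965 - 0.005388i)
|110⟩: (-0.6189 + (-0.7853 - 0.01524i))/(2√2) = (-0.4965 - 0.005388i)
|111⟩: (0.6189 - (-0.7853 - 0.01524i))/(2√2) = (0.4965 + 0.005388i)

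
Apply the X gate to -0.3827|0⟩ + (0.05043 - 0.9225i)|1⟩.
(0.05043 - 0.9225i)|0⟩ - 0.3827|1⟩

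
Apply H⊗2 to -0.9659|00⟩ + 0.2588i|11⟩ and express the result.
(-0.483 + 0.1294i)|00⟩ + (-0.483 - 0.1294i)|01⟩ + (-0.483 - 0.1294i)|10⟩ + (-0.483 + 0.1294i)|11⟩

H⊗2 gives amp(|y⟩) = (1/2) Σ_x (−1)^(x·y) amp(|x⟩), where x·y is the number of positions in which both x and y have a 1.
|00⟩: (-0.9659 + 0.2588i)/2 = (-0.483 + 0.1294i)
|01⟩: (-0.9659 - 0.2588i)/2 = (-0.483 - 0.1294i)
|10⟩: (-0.9659 - 0.2588i)/2 = (-0.483 - 0.1294i)
|11⟩: (-0.9659 + 0.2588i)/2 = (-0.483 + 0.1294i)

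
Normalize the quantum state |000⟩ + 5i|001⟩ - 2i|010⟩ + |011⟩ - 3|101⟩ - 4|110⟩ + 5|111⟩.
0.1111|000⟩ + 0.5556i|001⟩ - 0.2222i|010⟩ + 0.1111|011⟩ - 0.3333|101⟩ - 0.4444|110⟩ + 0.5556|111⟩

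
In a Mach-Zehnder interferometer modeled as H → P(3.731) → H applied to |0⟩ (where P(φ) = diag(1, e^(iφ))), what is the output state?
(0.08436 - 0.2779i)|0⟩ + (0.9156 + 0.2779i)|1⟩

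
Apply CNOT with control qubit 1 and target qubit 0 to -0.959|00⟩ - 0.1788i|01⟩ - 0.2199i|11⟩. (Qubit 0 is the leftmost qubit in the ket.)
-0.959|00⟩ - 0.2199i|01⟩ - 0.1788i|11⟩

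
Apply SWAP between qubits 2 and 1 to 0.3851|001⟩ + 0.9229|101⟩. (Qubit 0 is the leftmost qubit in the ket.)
0.3851|010⟩ + 0.9229|110⟩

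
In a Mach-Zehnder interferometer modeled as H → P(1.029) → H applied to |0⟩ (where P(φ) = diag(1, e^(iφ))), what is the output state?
(0.7578 + 0.4284i)|0⟩ + (0.2422 - 0.4284i)|1⟩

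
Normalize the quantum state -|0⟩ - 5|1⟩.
-0.1961|0⟩ - 0.9806|1⟩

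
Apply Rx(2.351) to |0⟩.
0.3851|0⟩ - 0.9229i|1⟩

Rx(2.351) = [[cos(θ/2), −i·sin(θ/2)], [−i·sin(θ/2), cos(θ/2)]]; θ = 2.351, cos(θ/2) ≈ 0.385082, sin(θ/2) ≈ 0.922882.
With a = amp(|0⟩) = 1 and b = amp(|1⟩) = 0:
new amp(|0⟩) = (0.385082)·a + (-0.922882i)·b = 0.3851
new amp(|1⟩) = (-0.922882i)·a + (0.385082)·b = -0.9229i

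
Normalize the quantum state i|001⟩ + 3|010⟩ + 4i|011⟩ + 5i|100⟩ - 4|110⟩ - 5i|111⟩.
0.1043i|001⟩ + 0.3128|010⟩ + 0.417i|011⟩ + 0.5213i|100⟩ - 0.417|110⟩ - 0.5213i|111⟩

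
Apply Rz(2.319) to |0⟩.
(0.3998 - 0.9166i)|0⟩

Rz(2.319) = [[e^(−iθ/2), 0], [0, e^(iθ/2)]] with e^(±iθ/2) = cos(θ/2) ± i·sin(θ/2); θ = 2.319, cos(θ/2) ≈ 0.399798, sin(θ/2) ≈ 0.916603.
With a = amp(|0⟩) = 1 and b = amp(|1⟩) = 0:
new amp(|0⟩) = (0.399798 - 0.916603i)·a = (0.3998 - 0.9166i)
new amp(|1⟩) = (0.399798 + 0.916603i)·b = 0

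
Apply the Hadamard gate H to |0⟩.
1/√2|0⟩ + 1/√2|1⟩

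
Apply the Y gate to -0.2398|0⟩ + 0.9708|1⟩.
-0.9708i|0⟩ - 0.2398i|1⟩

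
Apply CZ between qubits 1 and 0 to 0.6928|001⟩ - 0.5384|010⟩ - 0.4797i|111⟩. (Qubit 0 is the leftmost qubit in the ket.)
0.6928|001⟩ - 0.5384|010⟩ + 0.4797i|111⟩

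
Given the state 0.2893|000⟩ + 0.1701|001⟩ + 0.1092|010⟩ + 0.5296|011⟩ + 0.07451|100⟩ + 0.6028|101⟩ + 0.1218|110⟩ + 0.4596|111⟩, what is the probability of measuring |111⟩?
0.2112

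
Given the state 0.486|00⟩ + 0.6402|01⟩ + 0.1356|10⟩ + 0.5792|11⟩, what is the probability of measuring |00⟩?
0.2362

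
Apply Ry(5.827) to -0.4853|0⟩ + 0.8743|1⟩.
0.275|0⟩ - 0.9614|1⟩

Ry(5.827) = [[cos(θ/2), −sin(θ/2)], [sin(θ/2), cos(θ/2)]]; θ = 5.827, cos(θ/2) ≈ -0.974099, sin(θ/2) ≈ 0.22612.
With a = amp(|0⟩) = -0.4853 and b = amp(|1⟩) = 0.8743:
new amp(|0⟩) = (-0.974099)·a + (-0.22612)·b = 0.275
new amp(|1⟩) = (0.22612)·a + (-0.974099)·b = -0.9614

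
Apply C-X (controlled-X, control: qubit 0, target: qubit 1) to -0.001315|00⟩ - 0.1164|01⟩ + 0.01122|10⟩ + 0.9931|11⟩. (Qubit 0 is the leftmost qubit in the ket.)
-0.001315|00⟩ - 0.1164|01⟩ + 0.9931|10⟩ + 0.01122|11⟩

C-X leaves the control-|0⟩ kets |00⟩, |01⟩ unchanged and applies X to qubit 1 on the control-|1⟩ pair (|10⟩, |11⟩).
X = [[0, 1], [1, 0]].
With a = amp(|10⟩) = 0.01122 and b = amp(|11⟩) = 0.9931:
new amp(|10⟩) = (1)·b = 0.9931
new amp(|11⟩) = (1)·a = 0.01122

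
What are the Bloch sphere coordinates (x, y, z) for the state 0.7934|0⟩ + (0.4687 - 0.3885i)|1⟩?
(0.7437, -0.6165, 0.2589)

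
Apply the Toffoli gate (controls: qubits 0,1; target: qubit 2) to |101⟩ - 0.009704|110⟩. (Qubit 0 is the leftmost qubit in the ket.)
|101⟩ - 0.009704|111⟩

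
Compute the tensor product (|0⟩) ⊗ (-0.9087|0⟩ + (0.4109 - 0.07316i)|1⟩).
-0.9087|00⟩ + (0.4109 - 0.07316i)|01⟩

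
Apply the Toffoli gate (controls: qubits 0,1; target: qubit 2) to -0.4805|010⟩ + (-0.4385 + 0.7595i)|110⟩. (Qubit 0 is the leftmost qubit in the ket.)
-0.4805|010⟩ + (-0.4385 + 0.7595i)|111⟩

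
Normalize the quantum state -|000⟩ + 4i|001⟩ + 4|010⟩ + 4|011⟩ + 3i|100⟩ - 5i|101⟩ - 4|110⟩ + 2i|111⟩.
-0.09853|000⟩ + 0.3941i|001⟩ + 0.3941|010⟩ + 0.3941|011⟩ + 0.2956i|100⟩ - 0.4927i|101⟩ - 0.3941|110⟩ + 0.1971i|111⟩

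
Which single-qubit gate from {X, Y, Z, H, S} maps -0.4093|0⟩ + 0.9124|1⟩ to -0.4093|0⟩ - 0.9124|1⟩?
Z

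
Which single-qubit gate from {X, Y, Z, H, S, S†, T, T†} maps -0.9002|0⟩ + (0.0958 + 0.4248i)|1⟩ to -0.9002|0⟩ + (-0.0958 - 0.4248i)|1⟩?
Z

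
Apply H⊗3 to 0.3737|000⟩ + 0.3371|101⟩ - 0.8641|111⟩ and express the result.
-0.0542|000⟩ + 0.3184|001⟩ + 0.5568|010⟩ - 0.2926|011⟩ + 0.3184|100⟩ - 0.0542|101⟩ - 0.2926|110⟩ + 0.5568|111⟩

H⊗3 gives amp(|y⟩) = (1/2√2) Σ_x (−1)^(x·y) amp(|x⟩), where x·y is the number of positions in which both x and y have a 1.
|000⟩: (0.3737 + 0.3371 - 0.8641)/(2√2) = -0.0542
|001⟩: (0.3737 - 0.3371 + 0.8641)/(2√2) = 0.3184
|010⟩: (0.3737 + 0.3371 + 0.8641)/(2√2) = 0.5568
|011⟩: (0.3737 - 0.3371 - 0.8641)/(2√2) = -0.2926
|100⟩: (0.3737 - 0.3371 + 0.8641)/(2√2) = 0.3184
|101⟩: (0.3737 + 0.3371 - 0.8641)/(2√2) = -0.0542
|110⟩: (0.3737 - 0.3371 - 0.8641)/(2√2) = -0.2926
|111⟩: (0.3737 + 0.3371 + 0.8641)/(2√2) = 0.5568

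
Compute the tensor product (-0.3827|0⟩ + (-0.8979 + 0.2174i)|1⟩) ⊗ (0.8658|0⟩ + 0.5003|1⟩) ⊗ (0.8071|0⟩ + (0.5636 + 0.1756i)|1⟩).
-0.2674|000⟩ + (-0.1867 - 0.05818i)|001⟩ - 0.1545|010⟩ + (-0.1079 - 0.03362i)|011⟩ + (-0.6274 + 0.1519i)|100⟩ + (-0.4712 - 0.03043i)|101⟩ + (-0.3626 + 0.08778i)|110⟩ + (-0.2723 - 0.01758i)|111⟩

amp(|b₁b₂…⟩) = product of the factor amplitudes for bits b₁, b₂, …; only kets whose every factor amplitude is nonzero survive.
|000⟩: (-0.3827)(0.8658)(0.8071) = -0.2674
|001⟩: (-0.3827)(0.8658)(0.5636 + 0.1756i) = (-0.1867 - 0.05818i)
|010⟩: (-0.3827)(0.5003)(0.8071) = -0.1545
|011⟩: (-0.3827)(0.5003)(0.5636 + 0.1756i) = (-0.1079 - 0.03362i)
|100⟩: (-0.8979 + 0.2174i)(0.8658)(0.8071) = (-0.6274 + 0.1519i)
|101⟩: (-0.8979 + 0.2174i)(0.8658)(0.5636 + 0.1756i) = (-0.4712 - 0.03043i)
|110⟩: (-0.8979 + 0.2174i)(0.5003)(0.8071) = (-0.3626 + 0.08778i)
|111⟩: (-0.8979 + 0.2174i)(0.5003)(0.5636 + 0.1756i) = (-0.2723 - 0.01758i)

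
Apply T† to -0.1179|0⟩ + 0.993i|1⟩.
-0.1179|0⟩ + (0.7022 + 0.7022i)|1⟩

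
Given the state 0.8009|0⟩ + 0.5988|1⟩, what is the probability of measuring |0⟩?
0.6414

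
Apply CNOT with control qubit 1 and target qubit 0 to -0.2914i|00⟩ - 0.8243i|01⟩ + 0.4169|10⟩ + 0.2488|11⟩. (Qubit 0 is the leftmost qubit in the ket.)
-0.2914i|00⟩ + 0.2488|01⟩ + 0.4169|10⟩ - 0.8243i|11⟩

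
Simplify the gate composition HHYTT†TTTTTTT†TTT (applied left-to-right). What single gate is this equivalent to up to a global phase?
Y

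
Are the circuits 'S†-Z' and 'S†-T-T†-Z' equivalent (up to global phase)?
Yes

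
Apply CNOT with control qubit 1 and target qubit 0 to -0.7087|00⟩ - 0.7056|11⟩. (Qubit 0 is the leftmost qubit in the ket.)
-0.7087|00⟩ - 0.7056|01⟩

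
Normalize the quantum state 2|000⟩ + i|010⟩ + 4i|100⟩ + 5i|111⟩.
0.2949|000⟩ + 0.1474i|010⟩ + 0.5898i|100⟩ + 0.7372i|111⟩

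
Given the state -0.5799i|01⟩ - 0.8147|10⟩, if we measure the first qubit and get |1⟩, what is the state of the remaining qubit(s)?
-|0⟩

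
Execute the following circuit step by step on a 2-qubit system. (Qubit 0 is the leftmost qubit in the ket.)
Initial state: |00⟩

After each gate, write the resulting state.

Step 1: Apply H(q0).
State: 1/√2|00⟩ + 1/√2|10⟩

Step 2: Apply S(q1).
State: 1/√2|00⟩ + 1/√2|10⟩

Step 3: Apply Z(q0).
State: 1/√2|00⟩ - 1/√2|10⟩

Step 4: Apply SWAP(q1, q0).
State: 1/√2|00⟩ - 1/√2|01⟩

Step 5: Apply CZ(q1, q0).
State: 1/√2|00⟩ - 1/√2|01⟩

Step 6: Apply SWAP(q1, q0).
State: 1/√2|00⟩ - 1/√2|10⟩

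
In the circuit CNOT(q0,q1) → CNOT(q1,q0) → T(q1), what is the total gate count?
3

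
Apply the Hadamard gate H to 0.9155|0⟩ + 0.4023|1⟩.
0.9318|0⟩ + 0.3629|1⟩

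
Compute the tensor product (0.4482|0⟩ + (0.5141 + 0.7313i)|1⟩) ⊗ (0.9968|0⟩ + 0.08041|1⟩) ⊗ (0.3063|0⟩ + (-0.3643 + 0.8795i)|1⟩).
0.1368|000⟩ + (-0.1628 + 0.3929i)|001⟩ + 0.01104|010⟩ + (-0.01313 + 0.0317i)|011⟩ + (0.157 + 0.2233i)|100⟩ + (-0.8278 + 0.1851i)|101⟩ + (0.01266 + 0.01801i)|110⟩ + (-0.06678 + 0.01494i)|111⟩

amp(|b₁b₂…⟩) = product of the factor amplitudes for bits b₁, b₂, …; only kets whose every factor amplitude is nonzero survive.
|000⟩: (0.4482)(0.9968)(0.3063) = 0.1368
|001⟩: (0.4482)(0.9968)(-0.3643 + 0.8795i) = (-0.1628 + 0.3929i)
|010⟩: (0.4482)(0.08041)(0.3063) = 0.01104
|011⟩: (0.4482)(0.08041)(-0.3643 + 0.8795i) = (-0.01313 + 0.0317i)
|100⟩: (0.5141 + 0.7313i)(0.9968)(0.3063) = (0.157 + 0.2233i)
|101⟩: (0.5141 + 0.7313i)(0.9968)(-0.3643 + 0.8795i) = (-0.8278 + 0.1851i)
|110⟩: (0.5141 + 0.7313i)(0.08041)(0.3063) = (0.01266 + 0.01801i)
|111⟩: (0.5141 + 0.7313i)(0.08041)(-0.3643 + 0.8795i) = (-0.06678 + 0.01494i)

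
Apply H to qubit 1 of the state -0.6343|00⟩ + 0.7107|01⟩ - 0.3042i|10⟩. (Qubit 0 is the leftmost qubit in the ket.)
0.05402|00⟩ - 0.9511|01⟩ - 0.2151i|10⟩ - 0.2151i|11⟩

H on qubit 1 mixes each pair of kets that differ only in qubit 1: amplitudes (a, b) of (|…0…⟩, |…1…⟩) become ((a + b)/√2, (a − b)/√2). Kets absent from the input have amplitude 0.
(|00⟩, |01⟩): (a, b) = (-0.6343, 0.7107) → (0.05402, -0.9511)
(|10⟩, |11⟩): (a, b) = (-0.3042i, 0) → (-0.2151i, -0.2151i)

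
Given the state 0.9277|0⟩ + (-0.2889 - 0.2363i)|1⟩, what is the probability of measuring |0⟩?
0.8606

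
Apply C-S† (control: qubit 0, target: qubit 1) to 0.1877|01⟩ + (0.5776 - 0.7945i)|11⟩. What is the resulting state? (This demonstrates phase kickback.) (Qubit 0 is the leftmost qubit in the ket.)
0.1877|01⟩ + (-0.7945 - 0.5776i)|11⟩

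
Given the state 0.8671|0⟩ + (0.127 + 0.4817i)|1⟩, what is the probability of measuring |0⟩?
0.7519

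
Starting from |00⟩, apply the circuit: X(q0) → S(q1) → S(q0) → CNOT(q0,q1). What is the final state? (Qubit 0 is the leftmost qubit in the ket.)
i|11⟩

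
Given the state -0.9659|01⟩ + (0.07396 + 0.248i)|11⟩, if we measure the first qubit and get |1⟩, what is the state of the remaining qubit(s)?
(0.2858 + 0.9583i)|1⟩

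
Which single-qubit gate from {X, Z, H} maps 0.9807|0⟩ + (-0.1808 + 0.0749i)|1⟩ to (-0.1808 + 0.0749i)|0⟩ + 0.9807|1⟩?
X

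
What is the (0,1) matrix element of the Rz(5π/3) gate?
0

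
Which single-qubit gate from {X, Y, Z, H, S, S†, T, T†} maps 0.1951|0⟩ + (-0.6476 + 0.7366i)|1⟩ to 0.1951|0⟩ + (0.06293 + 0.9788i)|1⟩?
T†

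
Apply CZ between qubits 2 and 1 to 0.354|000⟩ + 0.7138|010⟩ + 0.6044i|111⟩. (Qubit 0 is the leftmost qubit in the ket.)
0.354|000⟩ + 0.7138|010⟩ - 0.6044i|111⟩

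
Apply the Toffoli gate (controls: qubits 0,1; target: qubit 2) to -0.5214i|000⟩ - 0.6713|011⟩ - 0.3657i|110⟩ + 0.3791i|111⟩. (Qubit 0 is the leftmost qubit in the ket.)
-0.5214i|000⟩ - 0.6713|011⟩ + 0.3791i|110⟩ - 0.3657i|111⟩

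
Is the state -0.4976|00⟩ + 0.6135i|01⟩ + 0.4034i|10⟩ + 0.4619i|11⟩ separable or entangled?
Entangled

Writing the state as a|00⟩ + b|01⟩ + c|10⟩ + d|11⟩, it is a product state iff ad − bc = 0.
Here (a, b, c, d) = (-0.4976, 0.6135i, 0.4034i, 0.4619i): ad − bc = (-0.4976)(0.4619i) − (0.6135i)(0.4034i) = (0.2475 - 0.2298i) ≠ 0, so the state is entangled.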